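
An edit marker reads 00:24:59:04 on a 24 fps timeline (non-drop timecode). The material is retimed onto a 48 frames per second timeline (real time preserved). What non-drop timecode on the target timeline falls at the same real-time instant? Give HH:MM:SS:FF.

00:24:59:08

Source frame index: (0×3600 + 24×60 + 59) × 24 + 4 = 35980.
Real time: 35980 / (24) = 8995/6 s.
Target frame: (8995/6) × (48) = 71960.
At 48 labels/s: frame 71960 → 00:24:59:08.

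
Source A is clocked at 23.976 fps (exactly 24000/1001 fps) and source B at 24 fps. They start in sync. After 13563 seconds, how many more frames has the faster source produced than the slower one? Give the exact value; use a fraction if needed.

A emits 24000/1001 × 13563 = 29592000/91 frames; B emits 24 × 13563 = 325512.
Difference = 29592/91 frames (≈ 325.1868); B is ahead of A.

29592/91 frames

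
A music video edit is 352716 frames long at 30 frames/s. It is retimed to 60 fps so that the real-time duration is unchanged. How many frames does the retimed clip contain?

Target frames = source frames × (target rate / source rate) = 352716 × (60)/(30) = 352716 × 2 = 705432.

705432 frames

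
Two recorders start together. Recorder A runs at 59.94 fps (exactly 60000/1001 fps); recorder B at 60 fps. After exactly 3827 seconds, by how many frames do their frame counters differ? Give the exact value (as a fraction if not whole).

229620/1001 frames

A emits 60000/1001 × 3827 = 229620000/1001 frames; B emits 60 × 3827 = 229620.
Difference = 229620/1001 frames (≈ 229.3906); B is ahead of A.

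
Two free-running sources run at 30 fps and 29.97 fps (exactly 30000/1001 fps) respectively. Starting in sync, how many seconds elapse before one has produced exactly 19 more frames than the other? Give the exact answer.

19019/30 seconds

The gap grows by |30000/1001 − 30| = 30/1001 frames per second.
Time for a 19-frame gap: 19 ÷ (30/1001) = 19019/30 s.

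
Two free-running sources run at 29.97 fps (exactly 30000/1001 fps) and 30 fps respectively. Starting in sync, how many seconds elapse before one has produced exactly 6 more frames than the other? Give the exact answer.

200.2 seconds

The gap grows by |30 − 30000/1001| = 30/1001 frames per second.
Time for a 6-frame gap: 6 ÷ (30/1001) = 200.2 s.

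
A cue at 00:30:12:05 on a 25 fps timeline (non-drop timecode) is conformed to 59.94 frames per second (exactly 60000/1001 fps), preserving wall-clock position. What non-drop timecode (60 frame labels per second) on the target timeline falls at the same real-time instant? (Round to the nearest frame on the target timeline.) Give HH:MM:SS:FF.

00:30:10:23

Source frame index: (0×3600 + 30×60 + 12) × 25 + 5 = 45305.
Real time: 45305 / (25) = 9061/5 s.
Target frame: (9061/5) × (60000/1001) = 8364000/77 ≈ 108623.377 → 108623.
At 60 labels/s: frame 108623 → 00:30:10:23.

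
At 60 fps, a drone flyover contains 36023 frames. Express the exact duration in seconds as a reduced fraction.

Running time = 36023 ÷ (60) = 36023 × 1/60 = 36023/60 s.

36023/60 seconds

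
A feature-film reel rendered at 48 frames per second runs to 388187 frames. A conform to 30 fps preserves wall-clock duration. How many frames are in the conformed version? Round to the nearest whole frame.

Frames at target rate = 388187 × (30) / (48) = 1940935/8 ≈ 242616.875.
Nearest whole frame: 242617.

242617 frames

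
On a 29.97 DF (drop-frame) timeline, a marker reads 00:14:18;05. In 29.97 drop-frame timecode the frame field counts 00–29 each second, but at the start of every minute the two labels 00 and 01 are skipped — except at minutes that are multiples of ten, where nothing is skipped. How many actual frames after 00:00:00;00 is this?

25719

As if non-drop at 30 labels/s: (0 × 3600 + 14 × 60 + 18) × 30 + 5 = 25745.
Minute boundaries passed: 14; those not divisible by 10: 14 − 1 = 13; dropped labels = 2 × 13 = 26.
Actual frame index = 25745 − 26 = 25719.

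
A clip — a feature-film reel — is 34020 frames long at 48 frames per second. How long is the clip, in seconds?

Running time = 34020 / (48) = 708.75 s.

708.75 seconds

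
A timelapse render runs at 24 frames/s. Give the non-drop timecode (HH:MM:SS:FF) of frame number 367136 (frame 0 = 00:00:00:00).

367136 ÷ 24 = 15297 full seconds, remainder 8 frames.
15297 s = 4 h 14 min 57 s.
Timecode: 04:14:57:08.

04:14:57:08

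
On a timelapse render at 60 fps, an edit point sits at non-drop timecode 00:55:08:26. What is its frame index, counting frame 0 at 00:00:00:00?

198506

Total seconds to the label: (0 × 3600 + 55 × 60 + 8) = 3308.
Frame index = 3308 × 60 + 26 = 198506.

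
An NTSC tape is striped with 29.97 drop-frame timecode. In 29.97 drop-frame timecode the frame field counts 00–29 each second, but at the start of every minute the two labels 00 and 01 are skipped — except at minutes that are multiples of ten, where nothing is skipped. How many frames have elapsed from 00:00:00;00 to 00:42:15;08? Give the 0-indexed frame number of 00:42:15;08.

75982

Complete 10-minute blocks: 4, each 17982 frames → 71928.
Remaining 2 whole minutes in the current block: 1800 + 1 × 1798 = 3598 frames.
Within the current minute: 15 × 30 + 8 − 2 = 456 (labels ;00/;01 skipped at this minute). Total = 71928 + 3598 + 456 = 75982.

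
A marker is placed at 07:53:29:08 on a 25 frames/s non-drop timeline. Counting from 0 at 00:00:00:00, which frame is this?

Total seconds to the label: (7 × 3600 + 53 × 60 + 29) = 28409.
Frame index = 28409 × 25 + 8 = 710233.

710233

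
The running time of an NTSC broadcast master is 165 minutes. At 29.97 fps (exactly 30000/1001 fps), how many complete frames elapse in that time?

296703 frames

165 min = 9900 s.
Frames = 9900 × 30000/1001 = 27000000/91 ≈ 296703.2967.
Complete frames: 296703.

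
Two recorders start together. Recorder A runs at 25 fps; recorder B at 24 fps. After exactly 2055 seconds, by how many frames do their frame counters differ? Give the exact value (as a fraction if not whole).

A emits 25 × 2055 = 51375 frames; B emits 24 × 2055 = 49320.
Difference = 2055 frames; B is behind A.

2055 frames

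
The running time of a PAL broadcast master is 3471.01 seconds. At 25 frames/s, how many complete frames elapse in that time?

Frames = 3471.01 × 25 = 347101/4 ≈ 86775.2500.
Complete frames: 86775.

86775 frames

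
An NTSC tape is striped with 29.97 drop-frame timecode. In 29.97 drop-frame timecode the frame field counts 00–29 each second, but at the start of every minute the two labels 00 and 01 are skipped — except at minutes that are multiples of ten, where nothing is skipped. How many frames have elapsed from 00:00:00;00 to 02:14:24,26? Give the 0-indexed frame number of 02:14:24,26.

As if non-drop at 30 labels/s: (2 × 3600 + 14 × 60 + 24) × 30 + 26 = 241946.
Minute boundaries passed: 134; those not divisible by 10: 134 − 13 = 121; dropped labels = 2 × 121 = 242.
Actual frame index = 241946 − 242 = 241704.

241704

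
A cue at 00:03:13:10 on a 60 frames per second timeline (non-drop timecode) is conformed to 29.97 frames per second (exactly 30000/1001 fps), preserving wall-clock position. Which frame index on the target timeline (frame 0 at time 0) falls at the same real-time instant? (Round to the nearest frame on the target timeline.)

frame 5789

Source frame index: (0×3600 + 3×60 + 13) × 60 + 10 = 11590.
Real time: 11590 / (60) = 1159/6 s.
Target frame: (1159/6) × (30000/1001) = 5795000/1001 ≈ 5789.211 → 5789.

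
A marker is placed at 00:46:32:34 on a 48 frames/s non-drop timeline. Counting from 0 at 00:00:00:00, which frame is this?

Total seconds to the label: (0 × 3600 + 46 × 60 + 32) = 2792.
Frame index = 2792 × 48 + 34 = 134050.

134050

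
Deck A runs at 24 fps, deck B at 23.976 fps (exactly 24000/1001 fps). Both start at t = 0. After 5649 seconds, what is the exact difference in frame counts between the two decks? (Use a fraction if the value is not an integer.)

19368/143 frames

A emits 24 × 5649 = 135576 frames; B emits 24000/1001 × 5649 = 19368000/143.
Difference = 19368/143 frames (≈ 135.4406); B is behind A.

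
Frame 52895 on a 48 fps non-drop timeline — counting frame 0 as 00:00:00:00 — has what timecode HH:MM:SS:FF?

00:18:21:47

52895 ÷ 48 = 1101 full seconds, remainder 47 frames.
1101 s = 0 h 18 min 21 s.
Timecode: 00:18:21:47.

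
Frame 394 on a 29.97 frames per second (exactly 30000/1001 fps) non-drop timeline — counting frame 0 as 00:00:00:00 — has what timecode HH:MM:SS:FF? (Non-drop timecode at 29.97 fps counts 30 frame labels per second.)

00:00:13:04

394 ÷ 30 = 13 full seconds, remainder 4 frames.
13 s = 0 h 0 min 13 s.
Timecode: 00:00:13:04.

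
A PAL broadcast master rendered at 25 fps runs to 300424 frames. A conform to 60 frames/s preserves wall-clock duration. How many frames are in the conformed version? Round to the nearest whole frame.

Frames at target rate = 300424 × (60) / (25) = 3605088/5 ≈ 721017.600.
Nearest whole frame: 721018.

721018 frames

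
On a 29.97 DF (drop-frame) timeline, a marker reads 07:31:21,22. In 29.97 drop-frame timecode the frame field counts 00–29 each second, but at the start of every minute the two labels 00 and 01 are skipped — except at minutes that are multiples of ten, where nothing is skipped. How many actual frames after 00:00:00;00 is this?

As if non-drop at 30 labels/s: (7 × 3600 + 31 × 60 + 21) × 30 + 22 = 812452.
Minute boundaries passed: 451; those not divisible by 10: 451 − 45 = 406; dropped labels = 2 × 406 = 812.
Actual frame index = 812452 − 812 = 811640.

811640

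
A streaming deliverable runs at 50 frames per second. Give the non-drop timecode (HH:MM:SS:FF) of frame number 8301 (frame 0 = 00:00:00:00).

8301 ÷ 50 = 166 full seconds, remainder 1 frame.
166 s = 0 h 2 min 46 s.
Timecode: 00:02:46:01.

00:02:46:01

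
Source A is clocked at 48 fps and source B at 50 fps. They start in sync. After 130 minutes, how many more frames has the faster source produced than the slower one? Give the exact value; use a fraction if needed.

15600 frames

130 min = 7800 s.
A emits 48 × 7800 = 374400 frames; B emits 50 × 7800 = 390000.
Difference = 15600 frames; B is ahead of A.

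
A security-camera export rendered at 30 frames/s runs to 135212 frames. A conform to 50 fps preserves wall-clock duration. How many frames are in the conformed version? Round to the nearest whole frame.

225353 frames

Frames at target rate = 135212 × (50) / (30) = 676060/3 ≈ 225353.333.
Nearest whole frame: 225353.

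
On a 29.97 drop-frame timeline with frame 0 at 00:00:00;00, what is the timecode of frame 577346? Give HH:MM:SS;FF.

05:21:04;04

Each 10-minute DF block holds 10 × 60 × 30 − 9 × 2 = 17982 frames. 577346 ÷ 17982 → 32 full blocks, remainder 1922.
Within the partial block the first minute is 1800 frames and each further minute 1798, so 1 further minute boundary passed. Total skipped labels = 18 × 32 + 2 × 1 = 578.
Non-drop label index = 577346 + 578 = 577924; at 30 labels/s that is 05:21:04:04, i.e. DF 05:21:04;04.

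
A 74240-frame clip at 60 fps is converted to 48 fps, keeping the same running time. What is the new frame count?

59392 frames

Target frames = source frames × (target rate / source rate) = 74240 × (48)/(60) = 74240 × 4/5 = 59392.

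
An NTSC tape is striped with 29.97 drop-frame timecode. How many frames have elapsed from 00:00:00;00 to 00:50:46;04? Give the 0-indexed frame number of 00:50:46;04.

91294

Complete 10-minute blocks: 5, each 17982 frames → 89910.
Remaining 0 whole minutes in the current block: 0 frames.
Within the current minute: 46 × 30 + 4 = 1384. Total = 89910 + 0 + 1384 = 91294.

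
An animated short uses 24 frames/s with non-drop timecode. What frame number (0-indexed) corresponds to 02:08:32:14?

frame 185102

Total seconds to the label: (2 × 3600 + 8 × 60 + 32) = 7712.
Frame index = 7712 × 24 + 14 = 185102.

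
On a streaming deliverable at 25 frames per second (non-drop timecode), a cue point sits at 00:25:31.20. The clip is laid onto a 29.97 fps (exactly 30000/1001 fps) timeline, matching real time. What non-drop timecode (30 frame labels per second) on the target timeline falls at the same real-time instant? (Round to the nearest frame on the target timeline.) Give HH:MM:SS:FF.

Source frame index: (0×3600 + 25×60 + 31) × 25 + 20 = 38295.
Real time: 38295 / (25) = 7659/5 s.
Target frame: (7659/5) × (30000/1001) = 45954000/1001 ≈ 45908.092 → 45908.
At 30 labels/s: frame 45908 → 00:25:30:08.

00:25:30:08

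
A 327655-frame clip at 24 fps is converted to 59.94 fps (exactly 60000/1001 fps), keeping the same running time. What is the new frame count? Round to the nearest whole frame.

818319 frames

Frames at target rate = 327655 × (60000/1001) / (24) = 819137500/1001 ≈ 818319.181.
Nearest whole frame: 818319.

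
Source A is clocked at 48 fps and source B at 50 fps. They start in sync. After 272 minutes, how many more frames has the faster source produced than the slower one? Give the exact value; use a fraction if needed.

272 min = 16320 s.
A emits 48 × 16320 = 783360 frames; B emits 50 × 16320 = 816000.
Difference = 32640 frames; B is ahead of A.

32640 frames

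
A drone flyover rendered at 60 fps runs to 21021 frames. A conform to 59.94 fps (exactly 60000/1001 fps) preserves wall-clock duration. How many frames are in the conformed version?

21000 frames

Target frames = source frames × (target rate / source rate) = 21021 × (60000/1001)/(60) = 21021 × 1000/1001 = 21000.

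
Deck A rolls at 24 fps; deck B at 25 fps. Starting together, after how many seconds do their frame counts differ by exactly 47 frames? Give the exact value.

The gap grows by |25 − 24| = 1 frame per second.
Time for a 47-frame gap: 47 ÷ (1) = 47 s.

47 seconds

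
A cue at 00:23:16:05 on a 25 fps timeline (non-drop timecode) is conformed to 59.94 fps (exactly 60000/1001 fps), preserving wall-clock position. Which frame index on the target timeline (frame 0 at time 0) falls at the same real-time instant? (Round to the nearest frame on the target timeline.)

frame 83688

Source frame index: (0×3600 + 23×60 + 16) × 25 + 5 = 34905.
Real time: 34905 / (25) = 6981/5 s.
Target frame: (6981/5) × (60000/1001) = 6444000/77 ≈ 83688.312 → 83688.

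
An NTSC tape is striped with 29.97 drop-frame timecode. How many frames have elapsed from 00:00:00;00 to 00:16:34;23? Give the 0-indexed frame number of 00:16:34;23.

29813

As if non-drop at 30 labels/s: (0 × 3600 + 16 × 60 + 34) × 30 + 23 = 29843.
Minute boundaries passed: 16; those not divisible by 10: 16 − 1 = 15; dropped labels = 2 × 15 = 30.
Actual frame index = 29843 − 30 = 29813.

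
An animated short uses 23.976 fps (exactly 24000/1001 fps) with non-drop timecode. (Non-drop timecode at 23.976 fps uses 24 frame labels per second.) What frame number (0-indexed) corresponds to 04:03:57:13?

Total seconds to the label: (4 × 3600 + 3 × 60 + 57) = 14637.
Frame index = 14637 × 24 + 13 = 351301.

frame 351301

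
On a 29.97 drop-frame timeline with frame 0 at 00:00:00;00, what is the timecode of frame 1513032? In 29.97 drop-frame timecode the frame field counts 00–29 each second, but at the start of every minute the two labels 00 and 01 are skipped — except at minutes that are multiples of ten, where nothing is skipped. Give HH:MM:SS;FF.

14:01:24;26

Each 10-minute DF block holds 10 × 60 × 30 − 9 × 2 = 17982 frames. 1513032 ÷ 17982 → 84 full blocks, remainder 2544.
Within the partial block the first minute is 1800 frames and each further minute 1798, so 1 further minute boundary passed. Total skipped labels = 18 × 84 + 2 × 1 = 1514.
Non-drop label index = 1513032 + 1514 = 1514546; at 30 labels/s that is 14:01:24:26, i.e. DF 14:01:24;26.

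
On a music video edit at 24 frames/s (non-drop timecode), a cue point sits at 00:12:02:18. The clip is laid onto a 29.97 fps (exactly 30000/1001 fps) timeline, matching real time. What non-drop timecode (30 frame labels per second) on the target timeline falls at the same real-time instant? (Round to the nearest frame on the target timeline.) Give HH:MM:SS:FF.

00:12:02:01

Source frame index: (0×3600 + 12×60 + 2) × 24 + 18 = 17346.
Real time: 17346 / (24) = 2891/4 s.
Target frame: (2891/4) × (30000/1001) = 3097500/143 ≈ 21660.839 → 21661.
At 30 labels/s: frame 21661 → 00:12:02:01.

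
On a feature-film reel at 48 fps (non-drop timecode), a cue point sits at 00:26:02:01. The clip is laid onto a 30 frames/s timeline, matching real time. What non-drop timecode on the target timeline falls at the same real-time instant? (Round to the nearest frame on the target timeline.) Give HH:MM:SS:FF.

Source frame index: (0×3600 + 26×60 + 2) × 48 + 1 = 74977.
Real time: 74977 / (48) = 74977/48 s.
Target frame: (74977/48) × (30) = 374885/8 ≈ 46860.625 → 46861.
At 30 labels/s: frame 46861 → 00:26:02:01.

00:26:02:01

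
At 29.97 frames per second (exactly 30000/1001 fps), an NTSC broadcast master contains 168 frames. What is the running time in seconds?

Running time = 168 / (30000/1001) = 5.6056 s.

5.6056 seconds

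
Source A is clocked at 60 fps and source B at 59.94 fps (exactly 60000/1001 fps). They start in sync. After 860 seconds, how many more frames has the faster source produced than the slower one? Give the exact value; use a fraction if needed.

A emits 60 × 860 = 51600 frames; B emits 60000/1001 × 860 = 51600000/1001.
Difference = 51600/1001 frames (≈ 51.5485); B is behind A.

51600/1001 frames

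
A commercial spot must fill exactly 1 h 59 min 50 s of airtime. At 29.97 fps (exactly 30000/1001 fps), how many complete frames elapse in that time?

215484 frames

1 h 59 min 50 s = 7190 s.
Frames = 7190 × 30000/1001 = 215700000/1001 ≈ 215484.5155.
Complete frames: 215484.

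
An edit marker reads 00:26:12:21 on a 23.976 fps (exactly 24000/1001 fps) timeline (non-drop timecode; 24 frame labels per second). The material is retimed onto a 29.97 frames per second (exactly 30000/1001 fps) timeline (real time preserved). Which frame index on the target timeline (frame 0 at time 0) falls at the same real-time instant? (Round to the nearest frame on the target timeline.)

Source frame index: (0×3600 + 26×60 + 12) × 24 + 21 = 37749.
Real time: 37749 / (24000/1001) = 12595583/8000 s.
Target frame: (12595583/8000) × (30000/1001) = 188745/4 ≈ 47186.250 → 47186.

frame 47186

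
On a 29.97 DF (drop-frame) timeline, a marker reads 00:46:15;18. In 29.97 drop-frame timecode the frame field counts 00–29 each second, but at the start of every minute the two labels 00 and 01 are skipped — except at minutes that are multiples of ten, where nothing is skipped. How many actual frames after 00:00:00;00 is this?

83184

Complete 10-minute blocks: 4, each 17982 frames → 71928.
Remaining 6 whole minutes in the current block: 1800 + 5 × 1798 = 10790 frames.
Within the current minute: 15 × 30 + 18 − 2 = 466 (labels ;00/;01 skipped at this minute). Total = 71928 + 10790 + 466 = 83184.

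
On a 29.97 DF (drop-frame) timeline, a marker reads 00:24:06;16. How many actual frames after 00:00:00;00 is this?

43352

Complete 10-minute blocks: 2, each 17982 frames → 35964.
Remaining 4 whole minutes in the current block: 1800 + 3 × 1798 = 7194 frames.
Within the current minute: 6 × 30 + 16 − 2 = 194 (labels ;00/;01 skipped at this minute). Total = 35964 + 7194 + 194 = 43352.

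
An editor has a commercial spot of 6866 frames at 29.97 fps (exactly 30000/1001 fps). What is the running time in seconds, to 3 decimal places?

229.096 seconds

Running time = 6866 × 1001/30000 = 3436433/15000 s ≈ 229.096 s.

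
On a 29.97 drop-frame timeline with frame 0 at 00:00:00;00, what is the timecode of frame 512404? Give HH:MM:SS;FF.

Each 10-minute DF block holds 10 × 60 × 30 − 9 × 2 = 17982 frames. 512404 ÷ 17982 → 28 full blocks, remainder 8908.
Within the partial block the first minute is 1800 frames and each further minute 1798, so 4 further minute boundaries passed. Total skipped labels = 18 × 28 + 2 × 4 = 512.
Non-drop label index = 512404 + 512 = 512916; at 30 labels/s that is 04:44:57:06, i.e. DF 04:44:57;06.

04:44:57;06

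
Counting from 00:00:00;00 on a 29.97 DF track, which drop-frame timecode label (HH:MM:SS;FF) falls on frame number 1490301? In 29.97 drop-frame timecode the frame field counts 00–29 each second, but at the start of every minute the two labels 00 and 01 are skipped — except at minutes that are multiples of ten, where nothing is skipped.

Ten DF minutes hold 17982 frames, so frame 1490301 lies in block 82 (frames 1474524–1492505) with 15777 frames into that block.
The block's first minute is 1800 frames and the rest 1798 each; 15777 frames reaches minute 8, so 82 × 18 + 8 × 2 = 1492 labels have been skipped so far.
Adding those back, label number 1490301 + 1492 = 1491793 at 30 labels/s is 49726 s + 13 f = 13 h 48 min 46 s frame 13, i.e. 13:48:46;13.

13:48:46;13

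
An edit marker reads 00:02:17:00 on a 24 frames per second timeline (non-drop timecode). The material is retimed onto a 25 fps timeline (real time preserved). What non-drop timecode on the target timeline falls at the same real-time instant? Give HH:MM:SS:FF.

00:02:17:00

Source frame index: (0×3600 + 2×60 + 17) × 24 + 0 = 3288.
Real time: 3288 / (24) = 137 s.
Target frame: (137) × (25) = 3425.
At 25 labels/s: frame 3425 → 00:02:17:00.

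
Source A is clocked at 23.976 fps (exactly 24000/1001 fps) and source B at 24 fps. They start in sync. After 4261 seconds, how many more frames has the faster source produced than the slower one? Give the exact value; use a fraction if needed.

A emits 24000/1001 × 4261 = 102264000/1001 frames; B emits 24 × 4261 = 102264.
Difference = 102264/1001 frames (≈ 102.1618); B is ahead of A.

102264/1001 frames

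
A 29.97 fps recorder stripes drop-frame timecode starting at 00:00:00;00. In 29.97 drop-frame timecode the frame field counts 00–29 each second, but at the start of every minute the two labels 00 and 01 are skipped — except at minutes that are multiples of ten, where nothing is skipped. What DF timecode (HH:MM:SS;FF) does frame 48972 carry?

Ten DF minutes hold 17982 frames, so frame 48972 lies in block 2 (frames 35964–53945) with 13008 frames into that block.
The block's first minute is 1800 frames and the rest 1798 each; 13008 frames reaches minute 7, so 2 × 18 + 7 × 2 = 50 labels have been skipped so far.
Adding those back, label number 48972 + 50 = 49022 at 30 labels/s is 1634 s + 2 f = 0 h 27 min 14 s frame 2, i.e. 00:27:14;02.

00:27:14;02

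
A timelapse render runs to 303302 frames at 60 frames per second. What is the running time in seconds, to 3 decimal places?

Running time = 303302 × 1/60 = 151651/30 s ≈ 5055.033 s.

5055.033 seconds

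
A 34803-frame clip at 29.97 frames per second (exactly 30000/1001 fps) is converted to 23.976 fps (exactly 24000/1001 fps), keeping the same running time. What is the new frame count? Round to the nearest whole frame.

Frames at target rate = 34803 × (24000/1001) / (30000/1001) = 139212/5 ≈ 27842.400.
Nearest whole frame: 27842.

27842 frames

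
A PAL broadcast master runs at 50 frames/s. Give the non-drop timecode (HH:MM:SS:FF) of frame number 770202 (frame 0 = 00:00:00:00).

770202 ÷ 50 = 15404 full seconds, remainder 2 frames.
15404 s = 4 h 16 min 44 s.
Timecode: 04:16:44:02.

04:16:44:02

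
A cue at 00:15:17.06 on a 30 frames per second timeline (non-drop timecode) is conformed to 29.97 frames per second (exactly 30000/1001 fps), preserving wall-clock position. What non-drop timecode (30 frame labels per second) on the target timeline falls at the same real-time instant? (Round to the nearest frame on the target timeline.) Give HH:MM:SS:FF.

Source frame index: (0×3600 + 15×60 + 17) × 30 + 6 = 27516.
Real time: 27516 / (30) = 4586/5 s.
Target frame: (4586/5) × (30000/1001) = 27516000/1001 ≈ 27488.511 → 27489.
At 30 labels/s: frame 27489 → 00:15:16:09.

00:15:16:09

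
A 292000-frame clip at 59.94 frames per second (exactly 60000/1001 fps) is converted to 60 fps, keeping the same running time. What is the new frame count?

Target frames = source frames × (target rate / source rate) = 292000 × (60)/(60000/1001) = 292000 × 1001/1000 = 292292.

292292 frames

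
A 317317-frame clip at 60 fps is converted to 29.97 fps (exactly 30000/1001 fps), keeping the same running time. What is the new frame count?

158500 frames

Target frames = source frames × (target rate / source rate) = 317317 × (30000/1001)/(60) = 317317 × 500/1001 = 158500.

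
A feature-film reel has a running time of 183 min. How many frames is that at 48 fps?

527040 frames

183 min = 10980 s.
Frames = 10980 × 48 = 527040.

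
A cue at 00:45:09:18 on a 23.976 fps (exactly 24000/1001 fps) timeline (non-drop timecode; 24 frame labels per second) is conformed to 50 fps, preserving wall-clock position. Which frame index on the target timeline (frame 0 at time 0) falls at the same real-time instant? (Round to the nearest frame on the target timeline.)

Source frame index: (0×3600 + 45×60 + 9) × 24 + 18 = 65034.
Real time: 65034 / (24000/1001) = 10849839/4000 s.
Target frame: (10849839/4000) × (50) = 10849839/80 ≈ 135622.987 → 135623.

frame 135623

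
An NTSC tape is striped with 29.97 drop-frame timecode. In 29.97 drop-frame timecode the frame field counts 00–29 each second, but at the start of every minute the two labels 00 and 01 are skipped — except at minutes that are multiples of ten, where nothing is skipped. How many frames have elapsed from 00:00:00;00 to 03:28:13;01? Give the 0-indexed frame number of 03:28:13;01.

374415

Complete 10-minute blocks: 20, each 17982 frames → 359640.
Remaining 8 whole minutes in the current block: 1800 + 7 × 1798 = 14386 frames.
Within the current minute: 13 × 30 + 1 − 2 = 389 (labels ;00/;01 skipped at this minute). Total = 359640 + 14386 + 389 = 374415.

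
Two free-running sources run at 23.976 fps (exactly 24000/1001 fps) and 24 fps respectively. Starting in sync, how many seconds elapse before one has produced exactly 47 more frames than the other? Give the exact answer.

The gap grows by |24 − 24000/1001| = 24/1001 frames per second.
Time for a 47-frame gap: 47 ÷ (24/1001) = 47047/24 s.

47047/24 seconds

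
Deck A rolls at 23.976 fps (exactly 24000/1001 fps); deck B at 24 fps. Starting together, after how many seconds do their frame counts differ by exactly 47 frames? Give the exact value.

47047/24 seconds

The gap grows by |24 − 24000/1001| = 24/1001 frames per second.
Time for a 47-frame gap: 47 ÷ (24/1001) = 47047/24 s.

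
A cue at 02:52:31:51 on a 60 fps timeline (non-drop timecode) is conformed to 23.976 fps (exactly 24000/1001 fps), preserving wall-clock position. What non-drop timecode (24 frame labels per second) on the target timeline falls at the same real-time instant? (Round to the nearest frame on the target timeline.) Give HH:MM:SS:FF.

Source frame index: (2×3600 + 52×60 + 31) × 60 + 51 = 621111.
Real time: 621111 / (60) = 207037/20 s.
Target frame: (207037/20) × (24000/1001) = 248444400/1001 ≈ 248196.204 → 248196.
At 24 labels/s: frame 248196 → 02:52:21:12.

02:52:21:12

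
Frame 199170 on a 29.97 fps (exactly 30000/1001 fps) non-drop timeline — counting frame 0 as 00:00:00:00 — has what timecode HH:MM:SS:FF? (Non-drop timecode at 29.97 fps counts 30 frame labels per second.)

199170 ÷ 30 = 6639 full seconds, remainder 0 frames.
6639 s = 1 h 50 min 39 s.
Timecode: 01:50:39:00.

01:50:39:00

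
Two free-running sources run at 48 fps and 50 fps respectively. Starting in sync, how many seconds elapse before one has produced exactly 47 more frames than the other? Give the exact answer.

23.5 seconds

The gap grows by |50 − 48| = 2 frames per second.
Time for a 47-frame gap: 47 ÷ (2) = 23.5 s.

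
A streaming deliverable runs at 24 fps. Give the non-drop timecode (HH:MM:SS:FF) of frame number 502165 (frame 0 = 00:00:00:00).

05:48:43:13

502165 ÷ 24 = 20923 full seconds, remainder 13 frames.
20923 s = 5 h 48 min 43 s.
Timecode: 05:48:43:13.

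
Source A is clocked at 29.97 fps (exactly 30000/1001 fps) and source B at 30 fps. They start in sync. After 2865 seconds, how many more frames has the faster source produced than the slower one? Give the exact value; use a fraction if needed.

85950/1001 frames

A emits 30000/1001 × 2865 = 85950000/1001 frames; B emits 30 × 2865 = 85950.
Difference = 85950/1001 frames (≈ 85.8641); B is ahead of A.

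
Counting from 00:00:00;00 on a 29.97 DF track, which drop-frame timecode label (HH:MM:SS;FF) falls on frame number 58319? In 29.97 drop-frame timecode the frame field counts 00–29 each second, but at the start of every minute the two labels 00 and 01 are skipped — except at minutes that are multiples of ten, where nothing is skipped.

Ten DF minutes hold 17982 frames, so frame 58319 lies in block 3 (frames 53946–71927) with 4373 frames into that block.
The block's first minute is 1800 frames and the rest 1798 each; 4373 frames reaches minute 2, so 3 × 18 + 2 × 2 = 58 labels have been skipped so far.
Adding those back, label number 58319 + 58 = 58377 at 30 labels/s is 1945 s + 27 f = 0 h 32 min 25 s frame 27, i.e. 00:32:25;27.

00:32:25;27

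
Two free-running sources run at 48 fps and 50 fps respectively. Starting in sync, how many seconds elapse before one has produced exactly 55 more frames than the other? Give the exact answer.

The gap grows by |50 − 48| = 2 frames per second.
Time for a 55-frame gap: 55 ÷ (2) = 27.5 s.

27.5 seconds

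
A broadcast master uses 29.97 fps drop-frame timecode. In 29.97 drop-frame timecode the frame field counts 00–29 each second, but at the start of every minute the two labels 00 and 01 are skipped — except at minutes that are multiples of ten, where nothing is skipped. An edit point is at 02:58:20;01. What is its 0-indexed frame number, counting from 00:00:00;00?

As if non-drop at 30 labels/s: (2 × 3600 + 58 × 60 + 20) × 30 + 1 = 321001.
Minute boundaries passed: 178; those not divisible by 10: 178 − 17 = 161; dropped labels = 2 × 161 = 322.
Actual frame index = 321001 − 322 = 320679.

320679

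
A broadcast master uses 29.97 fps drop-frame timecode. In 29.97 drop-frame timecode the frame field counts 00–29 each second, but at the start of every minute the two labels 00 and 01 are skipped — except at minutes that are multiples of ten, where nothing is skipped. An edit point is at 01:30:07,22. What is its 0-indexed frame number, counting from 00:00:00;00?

162070

Complete 10-minute blocks: 9, each 17982 frames → 161838.
Remaining 0 whole minutes in the current block: 0 frames.
Within the current minute: 7 × 30 + 22 = 232. Total = 161838 + 0 + 232 = 162070.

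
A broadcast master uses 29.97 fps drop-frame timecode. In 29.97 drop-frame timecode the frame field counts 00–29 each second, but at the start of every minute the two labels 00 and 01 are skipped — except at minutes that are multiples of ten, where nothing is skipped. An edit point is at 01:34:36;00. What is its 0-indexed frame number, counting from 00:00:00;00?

170110

Complete 10-minute blocks: 9, each 17982 frames → 161838.
Remaining 4 whole minutes in the current block: 1800 + 3 × 1798 = 7194 frames.
Within the current minute: 36 × 30 + 0 − 2 = 1078 (labels ;00/;01 skipped at this minute). Total = 161838 + 7194 + 1078 = 170110.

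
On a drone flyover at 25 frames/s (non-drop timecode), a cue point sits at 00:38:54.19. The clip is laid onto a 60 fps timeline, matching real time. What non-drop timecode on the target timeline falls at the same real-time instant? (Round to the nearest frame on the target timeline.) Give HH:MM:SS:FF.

00:38:54:46

Source frame index: (0×3600 + 38×60 + 54) × 25 + 19 = 58369.
Real time: 58369 / (25) = 58369/25 s.
Target frame: (58369/25) × (60) = 700428/5 ≈ 140085.600 → 140086.
At 60 labels/s: frame 140086 → 00:38:54:46.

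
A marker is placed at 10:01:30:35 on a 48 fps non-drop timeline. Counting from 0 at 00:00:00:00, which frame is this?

frame 1732355

Total seconds to the label: (10 × 3600 + 1 × 60 + 30) = 36090.
Frame index = 36090 × 48 + 35 = 1732355.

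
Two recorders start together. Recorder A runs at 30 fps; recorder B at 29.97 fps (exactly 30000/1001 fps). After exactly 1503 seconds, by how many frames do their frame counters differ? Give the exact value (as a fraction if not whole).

A emits 30 × 1503 = 45090 frames; B emits 30000/1001 × 1503 = 45090000/1001.
Difference = 45090/1001 frames (≈ 45.0450); B is behind A.

45090/1001 frames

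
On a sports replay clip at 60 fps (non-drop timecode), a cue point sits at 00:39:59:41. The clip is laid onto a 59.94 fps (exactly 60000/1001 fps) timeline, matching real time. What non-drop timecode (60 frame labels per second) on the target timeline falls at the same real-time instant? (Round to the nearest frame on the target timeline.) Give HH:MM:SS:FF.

00:39:57:17

Source frame index: (0×3600 + 39×60 + 59) × 60 + 41 = 143981.
Real time: 143981 / (60) = 143981/60 s.
Target frame: (143981/60) × (60000/1001) = 143981000/1001 ≈ 143837.163 → 143837.
At 60 labels/s: frame 143837 → 00:39:57:17.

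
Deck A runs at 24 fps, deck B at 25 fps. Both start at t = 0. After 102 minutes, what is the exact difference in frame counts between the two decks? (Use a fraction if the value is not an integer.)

102 min = 6120 s.
A emits 24 × 6120 = 146880 frames; B emits 25 × 6120 = 153000.
Difference = 6120 frames; B is ahead of A.

6120 frames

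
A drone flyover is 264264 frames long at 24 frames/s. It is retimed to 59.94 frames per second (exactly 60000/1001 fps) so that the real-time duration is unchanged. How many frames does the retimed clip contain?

660000 frames

Target frames = source frames × (target rate / source rate) = 264264 × (60000/1001)/(24) = 264264 × 2500/1001 = 660000.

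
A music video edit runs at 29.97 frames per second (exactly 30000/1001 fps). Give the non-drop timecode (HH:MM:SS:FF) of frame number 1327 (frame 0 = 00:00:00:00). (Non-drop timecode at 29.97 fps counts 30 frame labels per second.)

00:00:44:07

1327 ÷ 30 = 44 full seconds, remainder 7 frames.
44 s = 0 h 0 min 44 s.
Timecode: 00:00:44:07.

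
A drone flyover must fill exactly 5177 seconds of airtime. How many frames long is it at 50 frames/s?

Frames = 5177 × 50 = 258850.

258850 frames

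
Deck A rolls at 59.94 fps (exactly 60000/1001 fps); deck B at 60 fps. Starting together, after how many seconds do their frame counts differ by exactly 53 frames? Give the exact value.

The gap grows by |60 − 60000/1001| = 60/1001 frames per second.
Time for a 53-frame gap: 53 ÷ (60/1001) = 53053/60 s.

53053/60 seconds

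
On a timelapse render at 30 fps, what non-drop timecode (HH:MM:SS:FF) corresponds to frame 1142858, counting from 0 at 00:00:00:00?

1142858 ÷ 30 = 38095 full seconds, remainder 8 frames.
38095 s = 10 h 34 min 55 s.
Timecode: 10:34:55:08.

10:34:55:08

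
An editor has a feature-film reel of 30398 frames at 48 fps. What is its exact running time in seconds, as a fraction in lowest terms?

15199/24 seconds

Running time = 30398 ÷ (48) = 30398 × 1/48 = 15199/24 s.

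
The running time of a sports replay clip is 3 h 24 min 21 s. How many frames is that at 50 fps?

3 h 24 min 21 s = 12261 s.
Frames = 12261 × 50 = 613050.

613050 frames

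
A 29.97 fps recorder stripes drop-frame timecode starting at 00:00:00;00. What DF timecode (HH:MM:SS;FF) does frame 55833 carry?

Each 10-minute DF block holds 10 × 60 × 30 − 9 × 2 = 17982 frames. 55833 ÷ 17982 → 3 full blocks, remainder 1887.
Within the partial block the first minute is 1800 frames and each further minute 1798, so 1 further minute boundary passed. Total skipped labels = 18 × 3 + 2 × 1 = 56.
Non-drop label index = 55833 + 56 = 55889; at 30 labels/s that is 00:31:02:29, i.e. DF 00:31:02;29.

00:31:02;29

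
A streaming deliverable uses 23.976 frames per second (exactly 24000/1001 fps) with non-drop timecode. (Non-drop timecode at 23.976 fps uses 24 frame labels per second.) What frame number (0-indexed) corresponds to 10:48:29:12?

Total seconds to the label: (10 × 3600 + 48 × 60 + 29) = 38909.
Frame index = 38909 × 24 + 12 = 933828.

frame 933828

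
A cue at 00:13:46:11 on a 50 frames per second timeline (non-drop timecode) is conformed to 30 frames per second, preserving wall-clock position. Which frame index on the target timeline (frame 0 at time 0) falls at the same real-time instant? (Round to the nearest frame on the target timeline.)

frame 24787

Source frame index: (0×3600 + 13×60 + 46) × 50 + 11 = 41311.
Real time: 41311 / (50) = 41311/50 s.
Target frame: (41311/50) × (30) = 123933/5 ≈ 24786.600 → 24787.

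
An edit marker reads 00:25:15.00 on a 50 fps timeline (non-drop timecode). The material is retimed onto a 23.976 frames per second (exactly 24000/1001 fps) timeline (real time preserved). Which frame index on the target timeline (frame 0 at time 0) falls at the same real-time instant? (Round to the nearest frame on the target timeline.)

frame 36324

Source frame index: (0×3600 + 25×60 + 15) × 50 + 0 = 75750.
Real time: 75750 / (50) = 1515 s.
Target frame: (1515) × (24000/1001) = 36360000/1001 ≈ 36323.676 → 36324.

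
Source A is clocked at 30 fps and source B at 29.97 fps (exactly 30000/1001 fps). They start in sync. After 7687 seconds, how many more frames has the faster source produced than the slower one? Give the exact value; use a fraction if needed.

A emits 30 × 7687 = 230610 frames; B emits 30000/1001 × 7687 = 230610000/1001.
Difference = 230610/1001 frames (≈ 230.3796); B is behind A.

230610/1001 frames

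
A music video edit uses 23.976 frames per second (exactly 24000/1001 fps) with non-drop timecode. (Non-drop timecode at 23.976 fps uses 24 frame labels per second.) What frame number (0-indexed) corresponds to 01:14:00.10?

Total seconds to the label: (1 × 3600 + 14 × 60 + 0) = 4440.
Frame index = 4440 × 24 + 10 = 106570.

frame 106570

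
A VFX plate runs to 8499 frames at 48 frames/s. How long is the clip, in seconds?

Running time = 8499 / (48) = 177.0625 s.

177.0625 seconds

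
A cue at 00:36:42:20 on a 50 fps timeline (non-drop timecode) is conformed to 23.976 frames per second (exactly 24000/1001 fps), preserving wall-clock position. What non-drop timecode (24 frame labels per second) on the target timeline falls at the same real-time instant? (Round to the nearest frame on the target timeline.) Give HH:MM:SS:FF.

00:36:40:05

Source frame index: (0×3600 + 36×60 + 42) × 50 + 20 = 110120.
Real time: 110120 / (50) = 11012/5 s.
Target frame: (11012/5) × (24000/1001) = 52857600/1001 ≈ 52804.795 → 52805.
At 24 labels/s: frame 52805 → 00:36:40:05.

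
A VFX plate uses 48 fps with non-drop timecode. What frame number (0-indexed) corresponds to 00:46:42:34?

Total seconds to the label: (0 × 3600 + 46 × 60 + 42) = 2802.
Frame index = 2802 × 48 + 34 = 134530.

frame 134530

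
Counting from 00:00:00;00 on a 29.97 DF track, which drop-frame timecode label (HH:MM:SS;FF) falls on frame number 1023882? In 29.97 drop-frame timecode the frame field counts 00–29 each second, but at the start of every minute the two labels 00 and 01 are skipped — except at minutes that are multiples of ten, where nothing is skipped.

09:29:23;18

Each 10-minute DF block holds 10 × 60 × 30 − 9 × 2 = 17982 frames. 1023882 ÷ 17982 → 56 full blocks, remainder 16890.
Within the partial block the first minute is 1800 frames and each further minute 1798, so 9 further minute boundaries passed. Total skipped labels = 18 × 56 + 2 × 9 = 1026.
Non-drop label index = 1023882 + 1026 = 1024908; at 30 labels/s that is 09:29:23:18, i.e. DF 09:29:23;18.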